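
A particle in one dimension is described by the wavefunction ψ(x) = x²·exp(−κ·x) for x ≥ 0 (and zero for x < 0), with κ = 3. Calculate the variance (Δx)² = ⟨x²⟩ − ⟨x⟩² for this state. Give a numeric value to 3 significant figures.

Compute ⟨x⟩ and ⟨x²⟩ separately, then (Δx)² = ⟨x²⟩ − ⟨x⟩².
Every integrand reduces to terms xʲ·e^(−2κx) on [0, ∞); use ∫₀^∞ xʲ·e^(−2κx) dx = j!/(2κ)^(j+1).
Normalization: ∫|ψ|² dx = 0.0030864.
⟨x⟩ = 0.83333 and ⟨x²⟩ = 0.83333.
(Δx)² = 0.83333 − (0.83333)² = 0.13889.

0.139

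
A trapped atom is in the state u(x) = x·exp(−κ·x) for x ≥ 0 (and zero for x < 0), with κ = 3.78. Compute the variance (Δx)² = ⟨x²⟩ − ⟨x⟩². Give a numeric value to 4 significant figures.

0.05249

Compute ⟨x⟩ and ⟨x²⟩ separately, then (Δx)² = ⟨x²⟩ − ⟨x⟩².
Every integrand reduces to terms xʲ·e^(−2κx) on [0, ∞); use ∫₀^∞ xʲ·e^(−2κx) dx = j!/(2κ)^(j+1).
Normalization: ∫|u|² dx = 0.0046288.
⟨x⟩ = 0.39683 and ⟨x²⟩ = 0.20996.
(Δx)² = 0.20996 − (0.39683)² = 0.052490.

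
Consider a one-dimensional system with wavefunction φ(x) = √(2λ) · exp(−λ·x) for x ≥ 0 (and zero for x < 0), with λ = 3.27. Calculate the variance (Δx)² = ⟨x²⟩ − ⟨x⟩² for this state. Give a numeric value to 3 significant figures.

0.0234

Compute ⟨x⟩ and ⟨x²⟩ separately, then (Δx)² = ⟨x²⟩ − ⟨x⟩².
Every integrand reduces to terms xʲ·e^(−2λx) on [0, ∞); use ∫₀^∞ xʲ·e^(−2λx) dx = j!/(2λ)^(j+1).
⟨x⟩ = 0.15291 and ⟨x²⟩ = 0.046760.
(Δx)² = 0.046760 − (0.15291)² = 0.023380.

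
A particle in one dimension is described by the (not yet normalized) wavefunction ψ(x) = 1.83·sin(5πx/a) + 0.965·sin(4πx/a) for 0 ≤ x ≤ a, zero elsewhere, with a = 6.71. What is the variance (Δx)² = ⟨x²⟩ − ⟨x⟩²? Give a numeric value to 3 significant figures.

Compute ⟨x⟩ and ⟨x²⟩ separately, then (Δx)² = ⟨x²⟩ − ⟨x⟩².
On 0 ≤ x ≤ a (j ≠ l): ∫sin²(jπx/a) dx = a/2, ∫sin(jπx/a)·sin(lπx/a) dx = 0; diagonal moments ∫x·sin²(jπx/a) dx = a²/4, ∫x²·sin²(jπx/a) dx = a³·(1/6 − 1/(4j²π²)); cross terms ∫x·sin(jπx/a)·sin(lπx/a) dx = 0 for j + l even and −4jla²/(π²(j² − l²)²) for j + l odd, ∫x²·sin(jπx/a)·sin(lπx/a) dx = (−1)^(j+l)·4jla³/(π²(j² − l²)²); higher powers the same way via product-to-sum and parts.
Normalization: ∫|ψ|² dx = 14.360.
⟨x⟩ = 2.2468 and ⟨x²⟩ = 7.4698.
(Δx)² = 7.4698 − (2.2468)² = 2.4215.

2.42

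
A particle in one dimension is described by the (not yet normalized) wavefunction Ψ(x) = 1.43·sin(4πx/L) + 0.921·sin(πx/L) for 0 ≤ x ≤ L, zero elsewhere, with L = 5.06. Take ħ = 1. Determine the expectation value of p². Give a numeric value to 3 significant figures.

p² Ψ = −ħ² d²Ψ/dx²; ⟨p²⟩ = −ħ² ∫ Ψ*·Ψ'' dx / ∫|Ψ|² dx.
d²/dx² sin(jπx/L) = −(jπ/L)²·sin(jπx/L); on 0 ≤ x ≤ L, ∫sin²(jπx/L) dx = L/2 and ∫sin(jπx/L)·sin(lπx/L) dx = 0 for j ≠ l, so only diagonal terms survive in ∫|Ψ|² and ∫Ψ·Ψ″; ∫Ψ·Ψ′ dx = [Ψ²/2] between the walls = 0.
State is unnormalized: ∫|Ψ|² dx = 7.3196, and ∫Ψ*·(−ħ² Ψ'') dx = 32.736, so ⟨p²⟩ = 32.736 / 7.3196.
⟨p²⟩ = 4.4724.

4.47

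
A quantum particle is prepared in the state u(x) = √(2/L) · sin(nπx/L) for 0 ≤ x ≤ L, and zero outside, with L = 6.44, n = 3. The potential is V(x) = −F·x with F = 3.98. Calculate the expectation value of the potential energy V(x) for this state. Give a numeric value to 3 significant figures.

-12.8

⟨V⟩ = ∫ V(x)·|u|² dx.
With sin²θ = (1 − cos2θ)/2 on 0 ≤ x ≤ L: ∫sin²(nπx/L) dx = L/2, ∫x·sin²(nπx/L) dx = L²/4, ∫x²·sin²(nπx/L) dx = L³·(1/6 − 1/(4n²π²)); higher powers xᵏ the same way, integrating xᵏ·cos(2nπx/L) by parts.
⟨V⟩ = -12.816.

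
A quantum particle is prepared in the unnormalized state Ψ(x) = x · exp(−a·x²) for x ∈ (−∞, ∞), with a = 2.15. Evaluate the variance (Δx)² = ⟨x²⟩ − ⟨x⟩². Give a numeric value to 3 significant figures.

0.349

Compute ⟨x⟩ and ⟨x²⟩ separately, then (Δx)² = ⟨x²⟩ − ⟨x⟩².
Expand each integrand as polynomial × e^(−2ax²) and use ∫x^(2j)·e^(−2ax²) dx = (2j−1)!!/(4a)^j · √(π/(2a)), odd powers → 0; here √(π/(2a)) = 0.85475.
Normalization: ∫|Ψ|² dx = 0.099390.
⟨x⟩ = 0.0000 and ⟨x²⟩ = 0.34884.
(Δx)² = 0.34884 − (0.0000)² = 0.34884.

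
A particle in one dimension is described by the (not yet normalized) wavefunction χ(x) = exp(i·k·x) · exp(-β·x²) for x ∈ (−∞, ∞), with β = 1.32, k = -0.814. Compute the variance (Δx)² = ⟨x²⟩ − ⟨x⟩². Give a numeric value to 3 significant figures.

Compute ⟨x⟩ and ⟨x²⟩ separately, then (Δx)² = ⟨x²⟩ − ⟨x⟩².
Gaussian moments: ∫x^(2j)·e^(−2βx²) dx = (2j−1)!!/(4β)^j · √(π/(2β)), odd powers integrate to 0; here √(π/(2β)) = 1.0909.
Normalization: ∫|χ|² dx = 1.0909.
⟨x⟩ = 0.0000 and ⟨x²⟩ = 0.18939.
(Δx)² = 0.18939 − (0.0000)² = 0.18939.

0.189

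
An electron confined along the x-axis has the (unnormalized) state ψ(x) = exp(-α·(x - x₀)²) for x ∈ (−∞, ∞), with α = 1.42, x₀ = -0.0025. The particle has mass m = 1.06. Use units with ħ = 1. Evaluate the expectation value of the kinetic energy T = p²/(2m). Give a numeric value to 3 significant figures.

T = −(ħ²/2m) d²/dx², so ⟨T⟩ = −(ħ²/2m) ∫ ψ*·ψ'' dx / ∫|ψ|² dx; with m = 1.06.
Gaussian moments (u = x − x₀): ∫u^(2j)·e^(−2αu²) du = (2j−1)!!/(4α)^j · √(π/(2α)), odd powers integrate to 0; here √(π/(2α)) = 1.0518. Derivatives: d/dx e^(−αu²) = −2αu·e^(−αu²), d²/dx² e^(−αu²) = (4α²u² − 2α)·e^(−αu²).
State is unnormalized: ∫|ψ|² dx = 1.0518, and ∫ψ*·(−ħ²/2m · ψ'') dx = 0.70448, so ⟨T⟩ = 0.70448 / 1.0518.
⟨T⟩ = 0.66981.

0.670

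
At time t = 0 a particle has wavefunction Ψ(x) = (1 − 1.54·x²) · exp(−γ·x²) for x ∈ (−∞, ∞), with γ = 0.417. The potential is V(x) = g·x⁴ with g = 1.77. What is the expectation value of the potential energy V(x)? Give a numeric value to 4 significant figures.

⟨V⟩ = ∫ V(x)·|Ψ|² dx / ∫|Ψ|² dx.
Expand each integrand as polynomial × e^(−2γx²) and use ∫x^(2j)·e^(−2γx²) dx = (2j−1)!!/(4γ)^j · √(π/(2γ)), odd powers → 0; here √(π/(2γ)) = 1.9408.
State is unnormalized: ∫|Ψ|² dx = 3.3202, and ∫Ψ*·V(x)·Ψ dx = 80.017, so ⟨V⟩ = 80.017 / 3.3202.
⟨V⟩ = 24.100.

24.10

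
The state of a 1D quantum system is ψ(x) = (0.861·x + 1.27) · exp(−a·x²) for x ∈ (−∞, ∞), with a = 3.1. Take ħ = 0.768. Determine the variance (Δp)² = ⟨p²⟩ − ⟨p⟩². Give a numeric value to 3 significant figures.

Compute ⟨p⟩ and ⟨p²⟩ separately; (Δp)² = ⟨p²⟩ − ⟨p⟩².
Expand each integrand as polynomial × e^(−2ax²) and use ∫x^(2j)·e^(−2ax²) dx = (2j−1)!!/(4a)^j · √(π/(2a)), odd powers → 0; here √(π/(2a)) = 0.71183. Differentiate with the product rule, d/dx e^(−ax²) = −2ax·e^(−ax²).
Normalization: ∫|ψ|² dx = 1.1907.
⟨p⟩ = 0.0000 and ⟨p²⟩ = 1.9592.
(Δp)² = 1.9592 − (0.0000)² = 1.9592.

1.96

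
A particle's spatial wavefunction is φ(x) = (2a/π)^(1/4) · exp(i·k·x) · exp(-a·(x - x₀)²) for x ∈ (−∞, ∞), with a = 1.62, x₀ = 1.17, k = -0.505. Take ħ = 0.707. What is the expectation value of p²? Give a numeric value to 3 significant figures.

p² φ = −ħ² d²φ/dx²; ⟨p²⟩ = −ħ² ∫ φ*·φ'' dx.
Gaussian moments (u = x − x₀): ∫u^(2j)·e^(−2au²) du = (2j−1)!!/(4a)^j · √(π/(2a)), odd powers integrate to 0; here √(π/(2a)) = 0.98470. Derivatives: φ′ = (ik − 2au)·φ, φ″ = ((ik − 2au)² − 2a)·φ; the odd-in-u pieces drop out.
⟨p²⟩ = 0.93723.

0.937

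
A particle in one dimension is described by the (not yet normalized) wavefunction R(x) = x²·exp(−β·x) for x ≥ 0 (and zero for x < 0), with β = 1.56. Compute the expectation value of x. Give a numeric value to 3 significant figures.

1.60

⟨x⟩ = ∫ x·|R|² dx / ∫|R|² dx (integrals over the domain).
Every integrand reduces to terms xʲ·e^(−2βx) on [0, ∞); use ∫₀^∞ xʲ·e^(−2βx) dx = j!/(2β)^(j+1).
State is unnormalized: ∫|R|² dx = 0.081178, and ∫R*·x·R dx = 0.13009, so ⟨x⟩ = 0.13009 / 0.081178.
⟨x⟩ = 1.6026.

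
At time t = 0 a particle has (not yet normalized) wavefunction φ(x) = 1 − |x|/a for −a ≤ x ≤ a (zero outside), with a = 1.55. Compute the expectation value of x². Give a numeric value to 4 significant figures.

⟨x²⟩ = ∫ x²·|φ|² dx / ∫|φ|² dx (integrals over the domain).
φ is even, so ∫ over [−a, a] = 2∫₀ᵃ with φ = 1 − x/a there: ∫₀ᵃ (1 − x/a)² dx = a/3, ∫₀ᵃ x²(1 − x/a)² dx = a³/30, ∫₀ᵃ x⁴(1 − x/a)² dx = a⁵/105.
State is unnormalized: ∫|φ|² dx = 1.0333, and ∫φ*·x²·φ dx = 0.24826, so ⟨x²⟩ = 0.24826 / 1.0333.
⟨x²⟩ = 0.24025.

0.2403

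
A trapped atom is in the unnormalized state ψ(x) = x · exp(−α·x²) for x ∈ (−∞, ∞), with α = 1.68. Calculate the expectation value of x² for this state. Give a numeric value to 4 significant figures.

⟨x²⟩ = ∫ x²·|ψ|² dx / ∫|ψ|² dx (integrals over the domain).
Expand each integrand as polynomial × e^(−2αx²) and use ∫x^(2j)·e^(−2αx²) dx = (2j−1)!!/(4α)^j · √(π/(2α)), odd powers → 0; here √(π/(2α)) = 0.96695.
State is unnormalized: ∫|ψ|² dx = 0.14389, and ∫ψ*·x²·ψ dx = 0.064237, so ⟨x²⟩ = 0.064237 / 0.14389.
⟨x²⟩ = 0.44643.

0.4464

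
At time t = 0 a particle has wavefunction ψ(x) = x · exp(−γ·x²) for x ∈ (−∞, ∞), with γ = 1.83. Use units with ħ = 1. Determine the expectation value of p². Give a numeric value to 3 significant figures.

p² ψ = −ħ² d²ψ/dx²; ⟨p²⟩ = −ħ² ∫ ψ*·ψ'' dx / ∫|ψ|² dx.
Expand each integrand as polynomial × e^(−2γx²) and use ∫x^(2j)·e^(−2γx²) dx = (2j−1)!!/(4γ)^j · √(π/(2γ)), odd powers → 0; here √(π/(2γ)) = 0.92648. Differentiate with the product rule, d/dx e^(−γx²) = −2γx·e^(−γx²).
State is unnormalized: ∫|ψ|² dx = 0.12657, and ∫ψ*·(−ħ² ψ'') dx = 0.69486, so ⟨p²⟩ = 0.69486 / 0.12657.
⟨p²⟩ = 5.4900.

5.49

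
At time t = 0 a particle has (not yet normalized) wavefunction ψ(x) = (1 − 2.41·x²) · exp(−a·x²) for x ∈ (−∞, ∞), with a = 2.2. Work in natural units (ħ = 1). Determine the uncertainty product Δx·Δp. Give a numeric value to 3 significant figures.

Δx = √(⟨x²⟩−⟨x⟩²), Δp = √(⟨p²⟩−⟨p⟩²).
Expand each integrand as polynomial × e^(−2ax²) and use ∫x^(2j)·e^(−2ax²) dx = (2j−1)!!/(4a)^j · √(π/(2a)), odd powers → 0; here √(π/(2a)) = 0.84498. Differentiate with the product rule, d/dx e^(−ax²) = −2ax·e^(−ax²).
Normalization: ∫|ψ|² dx = 0.57229.
⟨x⟩ = 0.0000, ⟨x²⟩ = 0.080845 ⇒ Δx = 0.28433.
⟨p⟩ = 0.0000, ⟨p²⟩ = 6.7329 ⇒ Δp = 2.5948.
Δx·Δp = 0.73778.

0.738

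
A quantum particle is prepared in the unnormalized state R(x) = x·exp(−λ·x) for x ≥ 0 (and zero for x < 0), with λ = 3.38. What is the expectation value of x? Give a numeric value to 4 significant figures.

⟨x⟩ = ∫ x·|R|² dx / ∫|R|² dx (integrals over the domain).
Every integrand reduces to terms xʲ·e^(−2λx) on [0, ∞); use ∫₀^∞ xʲ·e^(−2λx) dx = j!/(2λ)^(j+1).
State is unnormalized: ∫|R|² dx = 0.0064743, and ∫R*·x·R dx = 0.0028732, so ⟨x⟩ = 0.0028732 / 0.0064743.
⟨x⟩ = 0.44379.

0.4438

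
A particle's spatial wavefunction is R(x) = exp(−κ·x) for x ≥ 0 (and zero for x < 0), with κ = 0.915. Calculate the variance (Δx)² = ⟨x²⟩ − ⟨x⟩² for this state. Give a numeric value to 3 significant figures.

0.299

Compute ⟨x⟩ and ⟨x²⟩ separately, then (Δx)² = ⟨x²⟩ − ⟨x⟩².
Every integrand reduces to terms xʲ·e^(−2κx) on [0, ∞); use ∫₀^∞ xʲ·e^(−2κx) dx = j!/(2κ)^(j+1).
Normalization: ∫|R|² dx = 0.54645.
⟨x⟩ = 0.54645 and ⟨x²⟩ = 0.59721.
(Δx)² = 0.59721 − (0.54645)² = 0.29861.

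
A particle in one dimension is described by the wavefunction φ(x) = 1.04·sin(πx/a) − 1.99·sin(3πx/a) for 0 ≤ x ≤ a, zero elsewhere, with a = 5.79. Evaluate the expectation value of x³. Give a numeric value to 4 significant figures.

⟨x³⟩ = ∫ x³·|φ|² dx / ∫|φ|² dx (integrals over the domain).
On 0 ≤ x ≤ a (j ≠ l): ∫sin²(jπx/a) dx = a/2, ∫sin(jπx/a)·sin(lπx/a) dx = 0; diagonal moments ∫x·sin²(jπx/a) dx = a²/4, ∫x²·sin²(jπx/a) dx = a³·(1/6 − 1/(4j²π²)); cross terms ∫x·sin(jπx/a)·sin(lπx/a) dx = 0 for j + l even and −4jla²/(π²(j² − l²)²) for j + l odd, ∫x²·sin(jπx/a)·sin(lπx/a) dx = (−1)^(j+l)·4jla³/(π²(j² − l²)²); higher powers the same way via product-to-sum and parts.
State is unnormalized: ∫|φ|² dx = 14.596, and ∫φ*·x³·φ dx = 510.74, so ⟨x³⟩ = 510.74 / 14.596.
⟨x³⟩ = 34.992.

34.99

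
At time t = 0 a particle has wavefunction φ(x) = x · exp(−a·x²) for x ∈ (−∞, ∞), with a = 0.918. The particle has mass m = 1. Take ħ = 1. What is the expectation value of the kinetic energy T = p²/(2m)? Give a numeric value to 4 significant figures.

1.377

T = −(ħ²/2m) d²/dx², so ⟨T⟩ = −(ħ²/2m) ∫ φ*·φ'' dx / ∫|φ|² dx; with m = 1.
Expand each integrand as polynomial × e^(−2ax²) and use ∫x^(2j)·e^(−2ax²) dx = (2j−1)!!/(4a)^j · √(π/(2a)), odd powers → 0; here √(π/(2a)) = 1.3081. Differentiate with the product rule, d/dx e^(−ax²) = −2ax·e^(−ax²).
State is unnormalized: ∫|φ|² dx = 0.35623, and ∫φ*·(−ħ²/2m · φ'') dx = 0.49053, so ⟨T⟩ = 0.49053 / 0.35623.
⟨T⟩ = 1.3770.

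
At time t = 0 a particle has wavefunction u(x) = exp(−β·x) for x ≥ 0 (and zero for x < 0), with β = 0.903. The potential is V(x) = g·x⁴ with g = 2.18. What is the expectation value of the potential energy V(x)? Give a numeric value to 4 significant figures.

4.918

⟨V⟩ = ∫ V(x)·|u|² dx / ∫|u|² dx.
Every integrand reduces to terms xʲ·e^(−2βx) on [0, ∞); use ∫₀^∞ xʲ·e^(−2βx) dx = j!/(2β)^(j+1).
State is unnormalized: ∫|u|² dx = 0.55371, and ∫u*·V(x)·u dx = 2.7232, so ⟨V⟩ = 2.7232 / 0.55371.
⟨V⟩ = 4.9181.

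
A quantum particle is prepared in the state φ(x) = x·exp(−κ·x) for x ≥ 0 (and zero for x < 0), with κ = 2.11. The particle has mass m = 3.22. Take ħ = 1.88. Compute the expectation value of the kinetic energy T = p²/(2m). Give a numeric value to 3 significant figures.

2.44

T = −(ħ²/2m) d²/dx², so ⟨T⟩ = −(ħ²/2m) ∫ φ*·φ'' dx / ∫|φ|² dx; with m = 3.22.
Differentiate x·exp(−κ·x) with the product rule; every integrand then reduces to terms xʲ·e^(−2κx) on [0, ∞), with ∫₀^∞ xʲ·e^(−2κx) dx = j!/(2κ)^(j+1).
State is unnormalized: ∫|φ|² dx = 0.026613, and ∫φ*·(−ħ²/2m · φ'') dx = 0.065026, so ⟨T⟩ = 0.065026 / 0.026613.
⟨T⟩ = 2.4434.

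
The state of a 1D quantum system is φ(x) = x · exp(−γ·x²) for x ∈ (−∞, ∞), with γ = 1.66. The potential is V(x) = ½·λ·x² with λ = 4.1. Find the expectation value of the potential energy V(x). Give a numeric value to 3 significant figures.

⟨V⟩ = ∫ V(x)·|φ|² dx / ∫|φ|² dx.
Expand each integrand as polynomial × e^(−2γx²) and use ∫x^(2j)·e^(−2γx²) dx = (2j−1)!!/(4γ)^j · √(π/(2γ)), odd powers → 0; here √(π/(2γ)) = 0.97276.
State is unnormalized: ∫|φ|² dx = 0.14650, and ∫φ*·V(x)·φ dx = 0.13569, so ⟨V⟩ = 0.13569 / 0.14650.
⟨V⟩ = 0.92620.

0.926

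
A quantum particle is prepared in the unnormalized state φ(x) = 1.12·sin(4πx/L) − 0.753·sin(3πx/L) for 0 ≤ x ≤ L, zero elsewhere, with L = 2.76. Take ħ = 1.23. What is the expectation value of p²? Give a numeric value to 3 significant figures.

p² φ = −ħ² d²φ/dx²; ⟨p²⟩ = −ħ² ∫ φ*·φ'' dx / ∫|φ|² dx.
d²/dx² sin(jπx/L) = −(jπ/L)²·sin(jπx/L); on 0 ≤ x ≤ L, ∫sin²(jπx/L) dx = L/2 and ∫sin(jπx/L)·sin(lπx/L) dx = 0 for j ≠ l, so only diagonal terms survive in ∫|φ|² and ∫φ·φ″; ∫φ·φ′ dx = [φ²/2] between the walls = 0.
State is unnormalized: ∫|φ|² dx = 2.5135, and ∫φ*·(−ħ² φ'') dx = 68.095, so ⟨p²⟩ = 68.095 / 2.5135.
⟨p²⟩ = 27.091.

27.1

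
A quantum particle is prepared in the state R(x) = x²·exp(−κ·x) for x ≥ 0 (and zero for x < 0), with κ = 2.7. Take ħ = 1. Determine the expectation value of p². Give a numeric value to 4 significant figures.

p² R = −ħ² d²R/dx²; ⟨p²⟩ = −ħ² ∫ R*·R'' dx / ∫|R|² dx.
Differentiate x²·exp(−κ·x) with the product rule; every integrand then reduces to terms xʲ·e^(−2κx) on [0, ∞), with ∫₀^∞ xʲ·e^(−2κx) dx = j!/(2κ)^(j+1).
State is unnormalized: ∫|R|² dx = 0.0052269, and ∫R*·(−ħ² R'') dx = 0.012701, so ⟨p²⟩ = 0.012701 / 0.0052269.
⟨p²⟩ = 2.4300.

2.430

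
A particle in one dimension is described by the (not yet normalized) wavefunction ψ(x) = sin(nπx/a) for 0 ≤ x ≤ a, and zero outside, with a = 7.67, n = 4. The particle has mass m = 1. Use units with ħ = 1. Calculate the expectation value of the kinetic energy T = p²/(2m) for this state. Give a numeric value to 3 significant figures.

1.34

T = −(ħ²/2m) d²/dx², so ⟨T⟩ = −(ħ²/2m) ∫ ψ*·ψ'' dx / ∫|ψ|² dx; with m = 1.
d/dx sin(nπx/a) = (nπ/a)·cos(nπx/a) and d²/dx² sin(nπx/a) = −(nπ/a)²·sin(nπx/a); on 0 ≤ x ≤ a, ∫sin²(nπx/a) dx = a/2 and ∫sin(nπx/a)·cos(nπx/a) dx = 0.
State is unnormalized: ∫|ψ|² dx = 3.8350, and ∫ψ*·(−ħ²/2m · ψ'') dx = 5.1471, so ⟨T⟩ = 5.1471 / 3.8350.
⟨T⟩ = 1.3421.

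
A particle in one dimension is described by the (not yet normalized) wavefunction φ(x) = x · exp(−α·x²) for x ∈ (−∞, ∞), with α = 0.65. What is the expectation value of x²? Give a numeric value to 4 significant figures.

1.154

⟨x²⟩ = ∫ x²·|φ|² dx / ∫|φ|² dx (integrals over the domain).
Expand each integrand as polynomial × e^(−2αx²) and use ∫x^(2j)·e^(−2αx²) dx = (2j−1)!!/(4α)^j · √(π/(2α)), odd powers → 0; here √(π/(2α)) = 1.5545.
State is unnormalized: ∫|φ|² dx = 0.59790, and ∫φ*·x²·φ dx = 0.68989, so ⟨x²⟩ = 0.68989 / 0.59790.
⟨x²⟩ = 1.1538.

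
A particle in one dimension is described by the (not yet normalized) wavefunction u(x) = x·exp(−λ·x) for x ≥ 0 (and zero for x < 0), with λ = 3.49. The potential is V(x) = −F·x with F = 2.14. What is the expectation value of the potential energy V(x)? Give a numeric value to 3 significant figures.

-0.920

⟨V⟩ = ∫ V(x)·|u|² dx / ∫|u|² dx.
Every integrand reduces to terms xʲ·e^(−2λx) on [0, ∞); use ∫₀^∞ xʲ·e^(−2λx) dx = j!/(2λ)^(j+1).
State is unnormalized: ∫|u|² dx = 0.0058812, and ∫u*·V(x)·u dx = -0.0054093, so ⟨V⟩ = -0.0054093 / 0.0058812.
⟨V⟩ = -0.91977.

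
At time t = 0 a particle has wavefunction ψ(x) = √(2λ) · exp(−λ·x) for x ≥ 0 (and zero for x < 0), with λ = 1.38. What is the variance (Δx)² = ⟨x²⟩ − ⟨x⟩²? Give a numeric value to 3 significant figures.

0.131

Compute ⟨x⟩ and ⟨x²⟩ separately, then (Δx)² = ⟨x²⟩ − ⟨x⟩².
Every integrand reduces to terms xʲ·e^(−2λx) on [0, ∞); use ∫₀^∞ xʲ·e^(−2λx) dx = j!/(2λ)^(j+1).
⟨x⟩ = 0.36232 and ⟨x²⟩ = 0.26255.
(Δx)² = 0.26255 − (0.36232)² = 0.13127.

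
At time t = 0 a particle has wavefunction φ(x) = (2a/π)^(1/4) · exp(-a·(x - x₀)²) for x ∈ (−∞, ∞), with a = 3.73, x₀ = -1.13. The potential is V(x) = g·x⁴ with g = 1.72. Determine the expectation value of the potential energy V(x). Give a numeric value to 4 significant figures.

⟨V⟩ = ∫ V(x)·|φ|² dx.
Gaussian moments (u = x − x₀): ∫u^(2j)·e^(−2au²) du = (2j−1)!!/(4a)^j · √(π/(2a)), odd powers integrate to 0; here √(π/(2a)) = 0.64894.
⟨V⟩ = 3.7108.

3.711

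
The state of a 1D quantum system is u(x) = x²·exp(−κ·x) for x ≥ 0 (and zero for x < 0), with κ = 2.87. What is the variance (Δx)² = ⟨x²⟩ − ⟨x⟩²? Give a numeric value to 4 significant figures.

0.1518

Compute ⟨x⟩ and ⟨x²⟩ separately, then (Δx)² = ⟨x²⟩ − ⟨x⟩².
Every integrand reduces to terms xʲ·e^(−2κx) on [0, ∞); use ∫₀^∞ xʲ·e^(−2κx) dx = j!/(2κ)^(j+1).
Normalization: ∫|u|² dx = 0.0038517.
⟨x⟩ = 0.87108 and ⟨x²⟩ = 0.91054.
(Δx)² = 0.91054 − (0.87108)² = 0.15176.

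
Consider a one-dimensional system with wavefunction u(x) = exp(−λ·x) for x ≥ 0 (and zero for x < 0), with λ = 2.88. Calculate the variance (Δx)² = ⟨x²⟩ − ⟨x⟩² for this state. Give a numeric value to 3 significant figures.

Compute ⟨x⟩ and ⟨x²⟩ separately, then (Δx)² = ⟨x²⟩ − ⟨x⟩².
Every integrand reduces to terms xʲ·e^(−2λx) on [0, ∞); use ∫₀^∞ xʲ·e^(−2λx) dx = j!/(2λ)^(j+1).
Normalization: ∫|u|² dx = 0.17361.
⟨x⟩ = 0.17361 and ⟨x²⟩ = 0.060282.
(Δx)² = 0.060282 − (0.17361)² = 0.030141.

0.0301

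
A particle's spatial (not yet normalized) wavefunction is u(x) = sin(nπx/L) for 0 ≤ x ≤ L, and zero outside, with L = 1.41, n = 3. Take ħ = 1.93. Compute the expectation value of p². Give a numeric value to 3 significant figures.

166.

p² u = −ħ² d²u/dx²; ⟨p²⟩ = −ħ² ∫ u*·u'' dx / ∫|u|² dx.
d/dx sin(nπx/L) = (nπ/L)·cos(nπx/L) and d²/dx² sin(nπx/L) = −(nπ/L)²·sin(nπx/L); on 0 ≤ x ≤ L, ∫sin²(nπx/L) dx = L/2 and ∫sin(nπx/L)·cos(nπx/L) dx = 0.
State is unnormalized: ∫|u|² dx = 0.70500, and ∫u*·(−ħ² u'') dx = 117.33, so ⟨p²⟩ = 117.33 / 0.70500.
⟨p²⟩ = 166.43.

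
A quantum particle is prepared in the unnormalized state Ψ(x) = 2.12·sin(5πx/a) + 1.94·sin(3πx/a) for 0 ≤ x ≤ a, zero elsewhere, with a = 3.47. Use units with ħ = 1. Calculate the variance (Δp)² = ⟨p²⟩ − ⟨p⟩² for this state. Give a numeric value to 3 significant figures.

14.5

Compute ⟨p⟩ and ⟨p²⟩ separately; (Δp)² = ⟨p²⟩ − ⟨p⟩².
d²/dx² sin(jπx/a) = −(jπ/a)²·sin(jπx/a); on 0 ≤ x ≤ a, ∫sin²(jπx/a) dx = a/2 and ∫sin(jπx/a)·sin(lπx/a) dx = 0 for j ≠ l, so only diagonal terms survive in ∫|Ψ|² and ∫Ψ·Ψ″; ∫Ψ·Ψ′ dx = [Ψ²/2] between the walls = 0.
Normalization: ∫|Ψ|² dx = 14.328.
⟨p⟩ = 0.0000 and ⟨p²⟩ = 14.515.
(Δp)² = 14.515 − (0.0000)² = 14.515.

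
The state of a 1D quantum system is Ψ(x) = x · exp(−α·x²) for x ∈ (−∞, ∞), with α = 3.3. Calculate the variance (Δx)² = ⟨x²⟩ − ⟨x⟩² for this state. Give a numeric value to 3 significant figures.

Compute ⟨x⟩ and ⟨x²⟩ separately, then (Δx)² = ⟨x²⟩ − ⟨x⟩².
Expand each integrand as polynomial × e^(−2αx²) and use ∫x^(2j)·e^(−2αx²) dx = (2j−1)!!/(4α)^j · √(π/(2α)), odd powers → 0; here √(π/(2α)) = 0.68993.
Normalization: ∫|Ψ|² dx = 0.052267.
⟨x⟩ = 0.0000 and ⟨x²⟩ = 0.22727.
(Δx)² = 0.22727 − (0.0000)² = 0.22727.

0.227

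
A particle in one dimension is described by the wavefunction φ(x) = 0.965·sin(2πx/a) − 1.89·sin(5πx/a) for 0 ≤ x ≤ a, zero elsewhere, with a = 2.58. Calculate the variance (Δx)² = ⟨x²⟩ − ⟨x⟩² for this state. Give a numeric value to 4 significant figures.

Compute ⟨x⟩ and ⟨x²⟩ separately, then (Δx)² = ⟨x²⟩ − ⟨x⟩².
On 0 ≤ x ≤ a (j ≠ l): ∫sin²(jπx/a) dx = a/2, ∫sin(jπx/a)·sin(lπx/a) dx = 0; diagonal moments ∫x·sin²(jπx/a) dx = a²/4, ∫x²·sin²(jπx/a) dx = a³·(1/6 − 1/(4j²π²)); cross terms ∫x·sin(jπx/a)·sin(lπx/a) dx = 0 for j + l even and −4jla²/(π²(j² − l²)²) for j + l odd, ∫x²·sin(jπx/a)·sin(lπx/a) dx = (−1)^(j+l)·4jla³/(π²(j² − l²)²); higher powers the same way via product-to-sum and parts.
Normalization: ∫|φ|² dx = 5.8093.
⟨x⟩ = 1.3284 and ⟨x²⟩ = 2.2898.
(Δx)² = 2.2898 − (1.3284)² = 0.52509.

0.5251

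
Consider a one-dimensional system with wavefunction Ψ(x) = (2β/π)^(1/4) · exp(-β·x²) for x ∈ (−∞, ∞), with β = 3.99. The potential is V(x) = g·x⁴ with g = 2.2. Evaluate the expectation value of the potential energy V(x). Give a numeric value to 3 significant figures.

⟨V⟩ = ∫ V(x)·|Ψ|² dx.
Gaussian moments: ∫x^(2j)·e^(−2βx²) dx = (2j−1)!!/(4β)^j · √(π/(2β)), odd powers integrate to 0; here √(π/(2β)) = 0.62744.
⟨V⟩ = 0.025911.

0.0259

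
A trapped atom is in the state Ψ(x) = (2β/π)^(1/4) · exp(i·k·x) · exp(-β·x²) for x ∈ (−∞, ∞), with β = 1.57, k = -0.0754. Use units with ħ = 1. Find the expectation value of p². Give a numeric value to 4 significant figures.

1.576

p² Ψ = −ħ² d²Ψ/dx²; ⟨p²⟩ = −ħ² ∫ Ψ*·Ψ'' dx.
Gaussian moments: ∫x^(2j)·e^(−2βx²) dx = (2j−1)!!/(4β)^j · √(π/(2β)), odd powers integrate to 0; here √(π/(2β)) = 1.0003. Derivatives: Ψ′ = (ik − 2βx)·Ψ, Ψ″ = ((ik − 2βx)² − 2β)·Ψ; the odd-in-x pieces drop out.
⟨p²⟩ = 1.5757.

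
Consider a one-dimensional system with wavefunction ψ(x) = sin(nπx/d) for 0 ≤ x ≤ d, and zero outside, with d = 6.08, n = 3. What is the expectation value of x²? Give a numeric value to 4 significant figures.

12.11

⟨x²⟩ = ∫ x²·|ψ|² dx / ∫|ψ|² dx (integrals over the domain).
With sin²θ = (1 − cos2θ)/2 on 0 ≤ x ≤ d: ∫sin²(nπx/d) dx = d/2, ∫x·sin²(nπx/d) dx = d²/4, ∫x²·sin²(nπx/d) dx = d³·(1/6 − 1/(4n²π²)); higher powers xᵏ the same way, integrating xᵏ·cos(2nπx/d) by parts.
State is unnormalized: ∫|ψ|² dx = 3.0400, and ∫ψ*·x²·ψ dx = 36.827, so ⟨x²⟩ = 36.827 / 3.0400.
⟨x²⟩ = 12.114.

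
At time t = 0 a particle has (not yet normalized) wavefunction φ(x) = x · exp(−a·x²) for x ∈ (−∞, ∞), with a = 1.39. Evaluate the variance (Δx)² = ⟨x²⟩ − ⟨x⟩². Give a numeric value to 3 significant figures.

0.540

Compute ⟨x⟩ and ⟨x²⟩ separately, then (Δx)² = ⟨x²⟩ − ⟨x⟩².
Expand each integrand as polynomial × e^(−2ax²) and use ∫x^(2j)·e^(−2ax²) dx = (2j−1)!!/(4a)^j · √(π/(2a)), odd powers → 0; here √(π/(2a)) = 1.0630.
Normalization: ∫|φ|² dx = 0.19120.
⟨x⟩ = 0.0000 and ⟨x²⟩ = 0.53957.
(Δx)² = 0.53957 − (0.0000)² = 0.53957.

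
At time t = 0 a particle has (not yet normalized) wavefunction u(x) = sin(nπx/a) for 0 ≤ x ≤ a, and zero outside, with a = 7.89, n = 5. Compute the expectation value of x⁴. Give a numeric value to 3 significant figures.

759.

⟨x⁴⟩ = ∫ x⁴·|u|² dx / ∫|u|² dx (integrals over the domain).
With sin²θ = (1 − cos2θ)/2 on 0 ≤ x ≤ a: ∫sin²(nπx/a) dx = a/2, ∫x·sin²(nπx/a) dx = a²/4, ∫x²·sin²(nπx/a) dx = a³·(1/6 − 1/(4n²π²)); higher powers xᵏ the same way, integrating xᵏ·cos(2nπx/a) by parts.
State is unnormalized: ∫|u|² dx = 3.9450, and ∫u*·x⁴·u dx = 2996.0, so ⟨x⁴⟩ = 2996.0 / 3.9450.
⟨x⁴⟩ = 759.45.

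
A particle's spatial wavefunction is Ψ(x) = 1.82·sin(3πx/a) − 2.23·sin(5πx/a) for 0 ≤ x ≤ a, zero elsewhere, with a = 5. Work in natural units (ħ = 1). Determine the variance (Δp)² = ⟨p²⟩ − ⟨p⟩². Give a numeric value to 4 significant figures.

7.344

Compute ⟨p⟩ and ⟨p²⟩ separately; (Δp)² = ⟨p²⟩ − ⟨p⟩².
d²/dx² sin(jπx/a) = −(jπ/a)²·sin(jπx/a); on 0 ≤ x ≤ a, ∫sin²(jπx/a) dx = a/2 and ∫sin(jπx/a)·sin(lπx/a) dx = 0 for j ≠ l, so only diagonal terms survive in ∫|Ψ|² and ∫Ψ·Ψ″; ∫Ψ·Ψ′ dx = [Ψ²/2] between the walls = 0.
Normalization: ∫|Ψ|² dx = 20.713.
⟨p⟩ = 0.0000 and ⟨p²⟩ = 7.3443.
(Δp)² = 7.3443 − (0.0000)² = 7.3443.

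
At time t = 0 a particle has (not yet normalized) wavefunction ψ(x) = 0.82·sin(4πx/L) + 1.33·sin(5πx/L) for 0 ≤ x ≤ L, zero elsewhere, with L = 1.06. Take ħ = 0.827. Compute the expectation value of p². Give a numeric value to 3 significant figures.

135.

p² ψ = −ħ² d²ψ/dx²; ⟨p²⟩ = −ħ² ∫ ψ*·ψ'' dx / ∫|ψ|² dx.
d²/dx² sin(jπx/L) = −(jπ/L)²·sin(jπx/L); on 0 ≤ x ≤ L, ∫sin²(jπx/L) dx = L/2 and ∫sin(jπx/L)·sin(lπx/L) dx = 0 for j ≠ l, so only diagonal terms survive in ∫|ψ|² and ∫ψ·ψ″; ∫ψ·ψ′ dx = [ψ²/2] between the walls = 0.
State is unnormalized: ∫|ψ|² dx = 1.2939, and ∫ψ*·(−ħ² ψ'') dx = 175.06, so ⟨p²⟩ = 175.06 / 1.2939.
⟨p²⟩ = 135.30.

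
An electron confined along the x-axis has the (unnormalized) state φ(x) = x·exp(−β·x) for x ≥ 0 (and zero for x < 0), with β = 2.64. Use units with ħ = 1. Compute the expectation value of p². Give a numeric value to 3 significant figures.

p² φ = −ħ² d²φ/dx²; ⟨p²⟩ = −ħ² ∫ φ*·φ'' dx / ∫|φ|² dx.
Differentiate x·exp(−β·x) with the product rule; every integrand then reduces to terms xʲ·e^(−2βx) on [0, ∞), with ∫₀^∞ xʲ·e^(−2βx) dx = j!/(2β)^(j+1).
State is unnormalized: ∫|φ|² dx = 0.013587, and ∫φ*·(−ħ² φ'') dx = 0.094697, so ⟨p²⟩ = 0.094697 / 0.013587.
⟨p²⟩ = 6.9696.

6.97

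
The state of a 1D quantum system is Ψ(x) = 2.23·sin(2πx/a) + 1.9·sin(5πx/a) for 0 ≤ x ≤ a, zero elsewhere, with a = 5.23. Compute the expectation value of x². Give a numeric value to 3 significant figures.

⟨x²⟩ = ∫ x²·|Ψ|² dx / ∫|Ψ|² dx (integrals over the domain).
On 0 ≤ x ≤ a (j ≠ l): ∫sin²(jπx/a) dx = a/2, ∫sin(jπx/a)·sin(lπx/a) dx = 0; diagonal moments ∫x·sin²(jπx/a) dx = a²/4, ∫x²·sin²(jπx/a) dx = a³·(1/6 − 1/(4j²π²)); cross terms ∫x·sin(jπx/a)·sin(lπx/a) dx = 0 for j + l even and −4jla²/(π²(j² − l²)²) for j + l odd, ∫x²·sin(jπx/a)·sin(lπx/a) dx = (−1)^(j+l)·4jla³/(π²(j² − l²)²); higher powers the same way via product-to-sum and parts.
State is unnormalized: ∫|Ψ|² dx = 22.444, and ∫Ψ*·x²·Ψ dx = 188.47, so ⟨x²⟩ = 188.47 / 22.444.
⟨x²⟩ = 8.3972.

8.40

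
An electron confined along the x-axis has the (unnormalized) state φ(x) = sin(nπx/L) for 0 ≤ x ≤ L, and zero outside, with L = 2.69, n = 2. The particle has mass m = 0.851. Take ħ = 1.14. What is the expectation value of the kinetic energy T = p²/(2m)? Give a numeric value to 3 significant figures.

T = −(ħ²/2m) d²/dx², so ⟨T⟩ = −(ħ²/2m) ∫ φ*·φ'' dx / ∫|φ|² dx; with m = 0.851.
d/dx sin(nπx/L) = (nπ/L)·cos(nπx/L) and d²/dx² sin(nπx/L) = −(nπ/L)²·sin(nπx/L); on 0 ≤ x ≤ L, ∫sin²(nπx/L) dx = L/2 and ∫sin(nπx/L)·cos(nπx/L) dx = 0.
State is unnormalized: ∫|φ|² dx = 1.3450, and ∫φ*·(−ħ²/2m · φ'') dx = 5.6031, so ⟨T⟩ = 5.6031 / 1.3450.
⟨T⟩ = 4.1659.

4.17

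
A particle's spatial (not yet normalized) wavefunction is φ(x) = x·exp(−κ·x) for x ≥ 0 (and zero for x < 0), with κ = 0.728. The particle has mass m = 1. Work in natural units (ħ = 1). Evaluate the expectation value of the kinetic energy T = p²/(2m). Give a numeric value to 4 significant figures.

0.2650

T = −(ħ²/2m) d²/dx², so ⟨T⟩ = −(ħ²/2m) ∫ φ*·φ'' dx / ∫|φ|² dx; with m = 1.
Differentiate x·exp(−κ·x) with the product rule; every integrand then reduces to terms xʲ·e^(−2κx) on [0, ∞), with ∫₀^∞ xʲ·e^(−2κx) dx = j!/(2κ)^(j+1).
State is unnormalized: ∫|φ|² dx = 0.64796, and ∫φ*·(−ħ²/2m · φ'') dx = 0.17170, so ⟨T⟩ = 0.17170 / 0.64796.
⟨T⟩ = 0.26499.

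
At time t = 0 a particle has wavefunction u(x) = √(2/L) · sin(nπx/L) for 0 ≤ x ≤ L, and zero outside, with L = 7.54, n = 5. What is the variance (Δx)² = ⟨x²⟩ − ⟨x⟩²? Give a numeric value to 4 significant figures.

Compute ⟨x⟩ and ⟨x²⟩ separately, then (Δx)² = ⟨x²⟩ − ⟨x⟩².
With sin²θ = (1 − cos2θ)/2 on 0 ≤ x ≤ L: ∫sin²(nπx/L) dx = L/2, ∫x·sin²(nπx/L) dx = L²/4, ∫x²·sin²(nπx/L) dx = L³·(1/6 − 1/(4n²π²)); higher powers xᵏ the same way, integrating xᵏ·cos(2nπx/L) by parts.
⟨x⟩ = 3.7700 and ⟨x²⟩ = 18.835.
(Δx)² = 18.835 − (3.7700)² = 4.6224.

4.622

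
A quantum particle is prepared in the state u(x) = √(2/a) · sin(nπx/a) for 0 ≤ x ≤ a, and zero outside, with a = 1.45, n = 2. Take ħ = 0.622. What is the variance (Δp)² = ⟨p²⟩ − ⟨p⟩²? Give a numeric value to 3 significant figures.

7.26

Compute ⟨p⟩ and ⟨p²⟩ separately; (Δp)² = ⟨p²⟩ − ⟨p⟩².
d/dx sin(nπx/a) = (nπ/a)·cos(nπx/a) and d²/dx² sin(nπx/a) = −(nπ/a)²·sin(nπx/a); on 0 ≤ x ≤ a, ∫sin²(nπx/a) dx = a/2 and ∫sin(nπx/a)·cos(nπx/a) dx = 0.
⟨p⟩ = 0.0000 and ⟨p²⟩ = 7.2645.
(Δp)² = 7.2645 − (0.0000)² = 7.2645.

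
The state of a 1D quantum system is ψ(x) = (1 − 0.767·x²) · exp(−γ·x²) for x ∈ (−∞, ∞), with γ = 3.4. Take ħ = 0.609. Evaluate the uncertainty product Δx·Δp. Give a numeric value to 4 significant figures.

Δx = √(⟨x²⟩−⟨x⟩²), Δp = √(⟨p²⟩−⟨p⟩²).
Expand each integrand as polynomial × e^(−2γx²) and use ∫x^(2j)·e^(−2γx²) dx = (2j−1)!!/(4γ)^j · √(π/(2γ)), odd powers → 0; here √(π/(2γ)) = 0.67971. Differentiate with the product rule, d/dx e^(−γx²) = −2γx·e^(−γx²).
Normalization: ∫|ψ|² dx = 0.60952.
⟨x⟩ = 0.0000, ⟨x²⟩ = 0.058162 ⇒ Δx = 0.24117.
⟨p⟩ = 0.0000, ⟨p²⟩ = 1.5961 ⇒ Δp = 1.2634.
Δx·Δp = 0.30468.

0.3047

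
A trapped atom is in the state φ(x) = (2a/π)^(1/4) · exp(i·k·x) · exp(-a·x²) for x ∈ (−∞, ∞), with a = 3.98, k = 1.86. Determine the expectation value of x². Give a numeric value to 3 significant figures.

0.0628

⟨x²⟩ = ∫ x²·|φ|² dx (integrals over the domain).
Gaussian moments: ∫x^(2j)·e^(−2ax²) dx = (2j−1)!!/(4a)^j · √(π/(2a)), odd powers integrate to 0; here √(π/(2a)) = 0.62823.
⟨x²⟩ = 0.062814.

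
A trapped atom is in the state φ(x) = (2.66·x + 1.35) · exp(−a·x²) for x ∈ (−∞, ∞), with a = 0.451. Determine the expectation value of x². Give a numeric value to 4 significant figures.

1.311

⟨x²⟩ = ∫ x²·|φ|² dx / ∫|φ|² dx (integrals over the domain).
Expand each integrand as polynomial × e^(−2ax²) and use ∫x^(2j)·e^(−2ax²) dx = (2j−1)!!/(4a)^j · √(π/(2a)), odd powers → 0; here √(π/(2a)) = 1.8663.
State is unnormalized: ∫|φ|² dx = 10.721, and ∫φ*·x²·φ dx = 14.058, so ⟨x²⟩ = 14.058 / 10.721.
⟨x²⟩ = 1.3113.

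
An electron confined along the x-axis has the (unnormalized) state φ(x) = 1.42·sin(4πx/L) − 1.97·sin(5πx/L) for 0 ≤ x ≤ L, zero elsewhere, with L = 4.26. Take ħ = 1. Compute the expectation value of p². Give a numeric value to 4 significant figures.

p² φ = −ħ² d²φ/dx²; ⟨p²⟩ = −ħ² ∫ φ*·φ'' dx / ∫|φ|² dx.
d²/dx² sin(jπx/L) = −(jπ/L)²·sin(jπx/L); on 0 ≤ x ≤ L, ∫sin²(jπx/L) dx = L/2 and ∫sin(jπx/L)·sin(lπx/L) dx = 0 for j ≠ l, so only diagonal terms survive in ∫|φ|² and ∫φ·φ″; ∫φ·φ′ dx = [φ²/2] between the walls = 0.
State is unnormalized: ∫|φ|² dx = 12.561, and ∫φ*·(−ħ² φ'') dx = 149.76, so ⟨p²⟩ = 149.76 / 12.561.
⟨p²⟩ = 11.923.

11.92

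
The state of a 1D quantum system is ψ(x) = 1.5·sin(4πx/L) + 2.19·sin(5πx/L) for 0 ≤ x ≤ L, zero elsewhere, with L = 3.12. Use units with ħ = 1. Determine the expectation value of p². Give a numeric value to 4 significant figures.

22.43

p² ψ = −ħ² d²ψ/dx²; ⟨p²⟩ = −ħ² ∫ ψ*·ψ'' dx / ∫|ψ|² dx.
d²/dx² sin(jπx/L) = −(jπ/L)²·sin(jπx/L); on 0 ≤ x ≤ L, ∫sin²(jπx/L) dx = L/2 and ∫sin(jπx/L)·sin(lπx/L) dx = 0 for j ≠ l, so only diagonal terms survive in ∫|ψ|² and ∫ψ·ψ″; ∫ψ·ψ′ dx = [ψ²/2] between the walls = 0.
State is unnormalized: ∫|ψ|² dx = 10.992, and ∫ψ*·(−ħ² ψ'') dx = 246.59, so ⟨p²⟩ = 246.59 / 10.992.
⟨p²⟩ = 22.433.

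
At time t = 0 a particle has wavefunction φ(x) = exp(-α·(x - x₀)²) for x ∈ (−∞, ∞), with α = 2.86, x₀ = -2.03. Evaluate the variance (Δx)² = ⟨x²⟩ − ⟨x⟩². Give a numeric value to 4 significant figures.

Compute ⟨x⟩ and ⟨x²⟩ separately, then (Δx)² = ⟨x²⟩ − ⟨x⟩².
Gaussian moments (u = x − x₀): ∫u^(2j)·e^(−2αu²) du = (2j−1)!!/(4α)^j · √(π/(2α)), odd powers integrate to 0; here √(π/(2α)) = 0.74110.
Normalization: ∫|φ|² dx = 0.74110.
⟨x⟩ = -2.0300 and ⟨x²⟩ = 4.2083.
(Δx)² = 4.2083 − (-2.0300)² = 0.087413.

0.08741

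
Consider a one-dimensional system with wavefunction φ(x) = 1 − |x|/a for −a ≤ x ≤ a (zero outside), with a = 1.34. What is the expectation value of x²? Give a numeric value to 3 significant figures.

0.180

⟨x²⟩ = ∫ x²·|φ|² dx / ∫|φ|² dx (integrals over the domain).
φ is even, so ∫ over [−a, a] = 2∫₀ᵃ with φ = 1 − x/a there: ∫₀ᵃ (1 − x/a)² dx = a/3, ∫₀ᵃ x²(1 − x/a)² dx = a³/30, ∫₀ᵃ x⁴(1 − x/a)² dx = a⁵/105.
State is unnormalized: ∫|φ|² dx = 0.89333, and ∫φ*·x²·φ dx = 0.16041, so ⟨x²⟩ = 0.16041 / 0.89333.
⟨x²⟩ = 0.17956.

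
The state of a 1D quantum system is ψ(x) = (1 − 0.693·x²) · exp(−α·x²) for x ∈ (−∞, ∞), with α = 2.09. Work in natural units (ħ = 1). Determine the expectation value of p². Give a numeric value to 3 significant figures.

2.97

p² ψ = −ħ² d²ψ/dx²; ⟨p²⟩ = −ħ² ∫ ψ*·ψ'' dx / ∫|ψ|² dx.
Expand each integrand as polynomial × e^(−2αx²) and use ∫x^(2j)·e^(−2αx²) dx = (2j−1)!!/(4α)^j · √(π/(2α)), odd powers → 0; here √(π/(2α)) = 0.86694. Differentiate with the product rule, d/dx e^(−αx²) = −2αx·e^(−αx²).
State is unnormalized: ∫|ψ|² dx = 0.74108, and ∫ψ*·(−ħ² ψ'') dx = 2.1994, so ⟨p²⟩ = 2.1994 / 0.74108.
⟨p²⟩ = 2.9679.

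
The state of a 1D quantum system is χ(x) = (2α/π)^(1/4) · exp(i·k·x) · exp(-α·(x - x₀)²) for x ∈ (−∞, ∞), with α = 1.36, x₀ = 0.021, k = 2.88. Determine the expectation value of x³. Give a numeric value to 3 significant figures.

0.0116

⟨x³⟩ = ∫ x³·|χ|² dx (integrals over the domain).
Gaussian moments (u = x − x₀): ∫u^(2j)·e^(−2αu²) du = (2j−1)!!/(4α)^j · √(π/(2α)), odd powers integrate to 0; here √(π/(2α)) = 1.0747.
⟨x³⟩ = 0.011590.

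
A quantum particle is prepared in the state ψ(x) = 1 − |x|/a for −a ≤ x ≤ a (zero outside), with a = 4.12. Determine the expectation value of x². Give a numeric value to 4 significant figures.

1.697

⟨x²⟩ = ∫ x²·|ψ|² dx / ∫|ψ|² dx (integrals over the domain).
ψ is even, so ∫ over [−a, a] = 2∫₀ᵃ with ψ = 1 − x/a there: ∫₀ᵃ (1 − x/a)² dx = a/3, ∫₀ᵃ x²(1 − x/a)² dx = a³/30, ∫₀ᵃ x⁴(1 − x/a)² dx = a⁵/105.
State is unnormalized: ∫|ψ|² dx = 2.7467, and ∫ψ*·x²·ψ dx = 4.6623, so ⟨x²⟩ = 4.6623 / 2.7467.
⟨x²⟩ = 1.6974.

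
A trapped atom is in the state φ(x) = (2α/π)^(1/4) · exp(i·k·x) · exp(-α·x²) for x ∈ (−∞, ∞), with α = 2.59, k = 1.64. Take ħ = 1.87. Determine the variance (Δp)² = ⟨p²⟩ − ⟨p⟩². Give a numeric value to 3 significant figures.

9.06

Compute ⟨p⟩ and ⟨p²⟩ separately; (Δp)² = ⟨p²⟩ − ⟨p⟩².
Gaussian moments: ∫x^(2j)·e^(−2αx²) dx = (2j−1)!!/(4α)^j · √(π/(2α)), odd powers integrate to 0; here √(π/(2α)) = 0.77877. Derivatives: φ′ = (ik − 2αx)·φ, φ″ = ((ik − 2αx)² − 2α)·φ; the odd-in-x pieces drop out.
⟨p⟩ = 3.0668 and ⟨p²⟩ = 18.462.
(Δp)² = 18.462 − (3.0668)² = 9.0570.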